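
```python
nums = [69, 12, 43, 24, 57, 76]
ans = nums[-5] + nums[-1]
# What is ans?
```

nums has length 6. Negative index -5 maps to positive index 6 + (-5) = 1. nums[1] = 12.
nums has length 6. Negative index -1 maps to positive index 6 + (-1) = 5. nums[5] = 76.
Sum: 12 + 76 = 88.

88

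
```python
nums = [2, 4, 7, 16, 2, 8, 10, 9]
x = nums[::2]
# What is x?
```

nums has length 8. The slice nums[::2] selects indices [0, 2, 4, 6] (0->2, 2->7, 4->2, 6->10), giving [2, 7, 2, 10].

[2, 7, 2, 10]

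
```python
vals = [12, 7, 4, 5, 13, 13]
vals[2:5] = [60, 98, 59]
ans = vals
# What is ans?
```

vals starts as [12, 7, 4, 5, 13, 13] (length 6). The slice vals[2:5] covers indices [2, 3, 4] with values [4, 5, 13]. Replacing that slice with [60, 98, 59] (same length) produces [12, 7, 60, 98, 59, 13].

[12, 7, 60, 98, 59, 13]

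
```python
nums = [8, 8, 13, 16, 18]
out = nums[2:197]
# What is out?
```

nums has length 5. The slice nums[2:197] selects indices [2, 3, 4] (2->13, 3->16, 4->18), giving [13, 16, 18].

[13, 16, 18]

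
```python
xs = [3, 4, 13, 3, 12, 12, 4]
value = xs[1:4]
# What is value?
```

xs has length 7. The slice xs[1:4] selects indices [1, 2, 3] (1->4, 2->13, 3->3), giving [4, 13, 3].

[4, 13, 3]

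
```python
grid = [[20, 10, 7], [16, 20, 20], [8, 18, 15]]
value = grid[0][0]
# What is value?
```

grid[0] = [20, 10, 7]. Taking column 0 of that row yields 20.

20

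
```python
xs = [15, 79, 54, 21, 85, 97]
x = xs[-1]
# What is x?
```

xs has length 6. Negative index -1 maps to positive index 6 + (-1) = 5. xs[5] = 97.

97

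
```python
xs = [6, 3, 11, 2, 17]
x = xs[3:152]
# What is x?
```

xs has length 5. The slice xs[3:152] selects indices [3, 4] (3->2, 4->17), giving [2, 17].

[2, 17]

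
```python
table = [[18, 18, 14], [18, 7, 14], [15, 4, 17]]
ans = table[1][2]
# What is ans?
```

table[1] = [18, 7, 14]. Taking column 2 of that row yields 14.

14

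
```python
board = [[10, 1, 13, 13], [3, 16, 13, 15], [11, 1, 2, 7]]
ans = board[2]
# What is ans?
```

board has 3 rows. Row 2 is [11, 1, 2, 7].

[11, 1, 2, 7]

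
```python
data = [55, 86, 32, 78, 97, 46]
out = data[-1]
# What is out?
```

data has length 6. Negative index -1 maps to positive index 6 + (-1) = 5. data[5] = 46.

46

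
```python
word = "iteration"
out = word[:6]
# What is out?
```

word has length 9. The slice word[:6] selects indices [0, 1, 2, 3, 4, 5] (0->'i', 1->'t', 2->'e', 3->'r', 4->'a', 5->'t'), giving 'iterat'.

'iterat'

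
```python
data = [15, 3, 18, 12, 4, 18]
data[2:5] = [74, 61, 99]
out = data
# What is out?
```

data starts as [15, 3, 18, 12, 4, 18] (length 6). The slice data[2:5] covers indices [2, 3, 4] with values [18, 12, 4]. Replacing that slice with [74, 61, 99] (same length) produces [15, 3, 74, 61, 99, 18].

[15, 3, 74, 61, 99, 18]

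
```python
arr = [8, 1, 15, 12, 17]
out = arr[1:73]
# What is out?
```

arr has length 5. The slice arr[1:73] selects indices [1, 2, 3, 4] (1->1, 2->15, 3->12, 4->17), giving [1, 15, 12, 17].

[1, 15, 12, 17]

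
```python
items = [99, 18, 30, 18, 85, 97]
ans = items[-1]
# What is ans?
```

items has length 6. Negative index -1 maps to positive index 6 + (-1) = 5. items[5] = 97.

97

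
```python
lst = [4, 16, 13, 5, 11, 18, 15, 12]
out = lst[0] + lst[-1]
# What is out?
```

lst has length 8. lst[0] = 4.
lst has length 8. Negative index -1 maps to positive index 8 + (-1) = 7. lst[7] = 12.
Sum: 4 + 12 = 16.

16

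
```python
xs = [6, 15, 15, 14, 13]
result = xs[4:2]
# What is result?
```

xs has length 5. The slice xs[4:2] resolves to an empty index range, so the result is [].

[]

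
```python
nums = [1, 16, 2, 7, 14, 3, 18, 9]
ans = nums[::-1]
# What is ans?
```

nums has length 8. The slice nums[::-1] selects indices [7, 6, 5, 4, 3, 2, 1, 0] (7->9, 6->18, 5->3, 4->14, 3->7, 2->2, 1->16, 0->1), giving [9, 18, 3, 14, 7, 2, 16, 1].

[9, 18, 3, 14, 7, 2, 16, 1]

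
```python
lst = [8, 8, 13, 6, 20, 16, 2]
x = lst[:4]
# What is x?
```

lst has length 7. The slice lst[:4] selects indices [0, 1, 2, 3] (0->8, 1->8, 2->13, 3->6), giving [8, 8, 13, 6].

[8, 8, 13, 6]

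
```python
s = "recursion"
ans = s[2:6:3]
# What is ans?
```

s has length 9. The slice s[2:6:3] selects indices [2, 5] (2->'c', 5->'s'), giving 'cs'.

'cs'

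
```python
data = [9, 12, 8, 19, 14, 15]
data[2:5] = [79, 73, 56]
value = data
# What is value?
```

data starts as [9, 12, 8, 19, 14, 15] (length 6). The slice data[2:5] covers indices [2, 3, 4] with values [8, 19, 14]. Replacing that slice with [79, 73, 56] (same length) produces [9, 12, 79, 73, 56, 15].

[9, 12, 79, 73, 56, 15]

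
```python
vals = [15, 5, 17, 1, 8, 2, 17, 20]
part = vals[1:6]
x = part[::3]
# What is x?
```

vals has length 8. The slice vals[1:6] selects indices [1, 2, 3, 4, 5] (1->5, 2->17, 3->1, 4->8, 5->2), giving [5, 17, 1, 8, 2]. So part = [5, 17, 1, 8, 2]. part has length 5. The slice part[::3] selects indices [0, 3] (0->5, 3->8), giving [5, 8].

[5, 8]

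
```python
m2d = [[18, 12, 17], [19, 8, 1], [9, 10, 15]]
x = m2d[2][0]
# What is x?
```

m2d[2] = [9, 10, 15]. Taking column 0 of that row yields 9.

9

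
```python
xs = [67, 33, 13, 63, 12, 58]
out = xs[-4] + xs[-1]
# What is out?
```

xs has length 6. Negative index -4 maps to positive index 6 + (-4) = 2. xs[2] = 13.
xs has length 6. Negative index -1 maps to positive index 6 + (-1) = 5. xs[5] = 58.
Sum: 13 + 58 = 71.

71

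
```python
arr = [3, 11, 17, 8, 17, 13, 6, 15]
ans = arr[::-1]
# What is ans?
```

arr has length 8. The slice arr[::-1] selects indices [7, 6, 5, 4, 3, 2, 1, 0] (7->15, 6->6, 5->13, 4->17, 3->8, 2->17, 1->11, 0->3), giving [15, 6, 13, 17, 8, 17, 11, 3].

[15, 6, 13, 17, 8, 17, 11, 3]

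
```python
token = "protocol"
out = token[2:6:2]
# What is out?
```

token has length 8. The slice token[2:6:2] selects indices [2, 4] (2->'o', 4->'o'), giving 'oo'.

'oo'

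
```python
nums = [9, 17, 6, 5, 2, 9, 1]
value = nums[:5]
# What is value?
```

nums has length 7. The slice nums[:5] selects indices [0, 1, 2, 3, 4] (0->9, 1->17, 2->6, 3->5, 4->2), giving [9, 17, 6, 5, 2].

[9, 17, 6, 5, 2]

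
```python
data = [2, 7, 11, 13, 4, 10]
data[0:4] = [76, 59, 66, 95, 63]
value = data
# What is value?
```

data starts as [2, 7, 11, 13, 4, 10] (length 6). The slice data[0:4] covers indices [0, 1, 2, 3] with values [2, 7, 11, 13]. Replacing that slice with [76, 59, 66, 95, 63] (different length) produces [76, 59, 66, 95, 63, 4, 10].

[76, 59, 66, 95, 63, 4, 10]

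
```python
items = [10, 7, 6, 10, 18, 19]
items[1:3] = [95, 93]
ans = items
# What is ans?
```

items starts as [10, 7, 6, 10, 18, 19] (length 6). The slice items[1:3] covers indices [1, 2] with values [7, 6]. Replacing that slice with [95, 93] (same length) produces [10, 95, 93, 10, 18, 19].

[10, 95, 93, 10, 18, 19]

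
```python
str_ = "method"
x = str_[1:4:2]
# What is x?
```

str_ has length 6. The slice str_[1:4:2] selects indices [1, 3] (1->'e', 3->'h'), giving 'eh'.

'eh'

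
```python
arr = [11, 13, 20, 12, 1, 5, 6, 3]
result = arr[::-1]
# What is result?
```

arr has length 8. The slice arr[::-1] selects indices [7, 6, 5, 4, 3, 2, 1, 0] (7->3, 6->6, 5->5, 4->1, 3->12, 2->20, 1->13, 0->11), giving [3, 6, 5, 1, 12, 20, 13, 11].

[3, 6, 5, 1, 12, 20, 13, 11]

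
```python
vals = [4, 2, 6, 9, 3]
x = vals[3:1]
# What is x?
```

vals has length 5. The slice vals[3:1] resolves to an empty index range, so the result is [].

[]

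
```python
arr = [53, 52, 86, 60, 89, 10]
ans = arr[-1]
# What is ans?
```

arr has length 6. Negative index -1 maps to positive index 6 + (-1) = 5. arr[5] = 10.

10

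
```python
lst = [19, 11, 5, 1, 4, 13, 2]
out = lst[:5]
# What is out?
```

lst has length 7. The slice lst[:5] selects indices [0, 1, 2, 3, 4] (0->19, 1->11, 2->5, 3->1, 4->4), giving [19, 11, 5, 1, 4].

[19, 11, 5, 1, 4]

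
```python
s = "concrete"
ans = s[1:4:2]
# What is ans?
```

s has length 8. The slice s[1:4:2] selects indices [1, 3] (1->'o', 3->'c'), giving 'oc'.

'oc'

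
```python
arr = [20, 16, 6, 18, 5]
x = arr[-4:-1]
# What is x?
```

arr has length 5. The slice arr[-4:-1] selects indices [1, 2, 3] (1->16, 2->6, 3->18), giving [16, 6, 18].

[16, 6, 18]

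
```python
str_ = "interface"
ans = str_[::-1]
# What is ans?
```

str_ has length 9. The slice str_[::-1] selects indices [8, 7, 6, 5, 4, 3, 2, 1, 0] (8->'e', 7->'c', 6->'a', 5->'f', 4->'r', 3->'e', 2->'t', 1->'n', 0->'i'), giving 'ecafretni'.

'ecafretni'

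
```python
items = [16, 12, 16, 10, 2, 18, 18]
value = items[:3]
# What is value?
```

items has length 7. The slice items[:3] selects indices [0, 1, 2] (0->16, 1->12, 2->16), giving [16, 12, 16].

[16, 12, 16]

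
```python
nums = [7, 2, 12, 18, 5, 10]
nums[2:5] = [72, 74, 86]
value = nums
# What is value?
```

nums starts as [7, 2, 12, 18, 5, 10] (length 6). The slice nums[2:5] covers indices [2, 3, 4] with values [12, 18, 5]. Replacing that slice with [72, 74, 86] (same length) produces [7, 2, 72, 74, 86, 10].

[7, 2, 72, 74, 86, 10]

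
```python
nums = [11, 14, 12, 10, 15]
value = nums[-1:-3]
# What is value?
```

nums has length 5. The slice nums[-1:-3] resolves to an empty index range, so the result is [].

[]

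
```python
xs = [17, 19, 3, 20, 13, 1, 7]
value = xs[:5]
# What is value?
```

xs has length 7. The slice xs[:5] selects indices [0, 1, 2, 3, 4] (0->17, 1->19, 2->3, 3->20, 4->13), giving [17, 19, 3, 20, 13].

[17, 19, 3, 20, 13]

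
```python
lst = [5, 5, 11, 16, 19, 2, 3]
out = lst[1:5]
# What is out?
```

lst has length 7. The slice lst[1:5] selects indices [1, 2, 3, 4] (1->5, 2->11, 3->16, 4->19), giving [5, 11, 16, 19].

[5, 11, 16, 19]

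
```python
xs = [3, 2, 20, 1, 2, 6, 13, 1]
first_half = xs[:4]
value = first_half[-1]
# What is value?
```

xs has length 8. The slice xs[:4] selects indices [0, 1, 2, 3] (0->3, 1->2, 2->20, 3->1), giving [3, 2, 20, 1]. So first_half = [3, 2, 20, 1]. Then first_half[-1] = 1.

1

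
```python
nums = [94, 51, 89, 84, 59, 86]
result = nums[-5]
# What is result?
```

nums has length 6. Negative index -5 maps to positive index 6 + (-5) = 1. nums[1] = 51.

51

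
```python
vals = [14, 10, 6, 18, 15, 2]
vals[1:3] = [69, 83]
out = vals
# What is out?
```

vals starts as [14, 10, 6, 18, 15, 2] (length 6). The slice vals[1:3] covers indices [1, 2] with values [10, 6]. Replacing that slice with [69, 83] (same length) produces [14, 69, 83, 18, 15, 2].

[14, 69, 83, 18, 15, 2]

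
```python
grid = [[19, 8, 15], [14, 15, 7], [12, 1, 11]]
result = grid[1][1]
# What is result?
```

grid[1] = [14, 15, 7]. Taking column 1 of that row yields 15.

15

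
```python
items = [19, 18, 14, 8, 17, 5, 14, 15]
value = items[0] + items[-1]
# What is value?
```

items has length 8. items[0] = 19.
items has length 8. Negative index -1 maps to positive index 8 + (-1) = 7. items[7] = 15.
Sum: 19 + 15 = 34.

34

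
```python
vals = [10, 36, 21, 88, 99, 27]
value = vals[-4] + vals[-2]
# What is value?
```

vals has length 6. Negative index -4 maps to positive index 6 + (-4) = 2. vals[2] = 21.
vals has length 6. Negative index -2 maps to positive index 6 + (-2) = 4. vals[4] = 99.
Sum: 21 + 99 = 120.

120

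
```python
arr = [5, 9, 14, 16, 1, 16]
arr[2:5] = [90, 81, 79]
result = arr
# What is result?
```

arr starts as [5, 9, 14, 16, 1, 16] (length 6). The slice arr[2:5] covers indices [2, 3, 4] with values [14, 16, 1]. Replacing that slice with [90, 81, 79] (same length) produces [5, 9, 90, 81, 79, 16].

[5, 9, 90, 81, 79, 16]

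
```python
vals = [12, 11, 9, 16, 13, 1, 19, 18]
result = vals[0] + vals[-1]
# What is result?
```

vals has length 8. vals[0] = 12.
vals has length 8. Negative index -1 maps to positive index 8 + (-1) = 7. vals[7] = 18.
Sum: 12 + 18 = 30.

30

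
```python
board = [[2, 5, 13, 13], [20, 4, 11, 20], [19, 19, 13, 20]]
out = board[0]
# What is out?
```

board has 3 rows. Row 0 is [2, 5, 13, 13].

[2, 5, 13, 13]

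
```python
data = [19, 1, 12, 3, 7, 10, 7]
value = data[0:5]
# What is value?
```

data has length 7. The slice data[0:5] selects indices [0, 1, 2, 3, 4] (0->19, 1->1, 2->12, 3->3, 4->7), giving [19, 1, 12, 3, 7].

[19, 1, 12, 3, 7]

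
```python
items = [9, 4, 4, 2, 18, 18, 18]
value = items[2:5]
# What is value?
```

items has length 7. The slice items[2:5] selects indices [2, 3, 4] (2->4, 3->2, 4->18), giving [4, 2, 18].

[4, 2, 18]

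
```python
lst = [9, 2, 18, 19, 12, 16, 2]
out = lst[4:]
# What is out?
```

lst has length 7. The slice lst[4:] selects indices [4, 5, 6] (4->12, 5->16, 6->2), giving [12, 16, 2].

[12, 16, 2]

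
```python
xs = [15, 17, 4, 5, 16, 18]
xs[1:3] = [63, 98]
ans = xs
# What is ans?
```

xs starts as [15, 17, 4, 5, 16, 18] (length 6). The slice xs[1:3] covers indices [1, 2] with values [17, 4]. Replacing that slice with [63, 98] (same length) produces [15, 63, 98, 5, 16, 18].

[15, 63, 98, 5, 16, 18]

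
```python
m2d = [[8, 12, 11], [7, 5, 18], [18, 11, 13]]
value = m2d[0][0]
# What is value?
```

m2d[0] = [8, 12, 11]. Taking column 0 of that row yields 8.

8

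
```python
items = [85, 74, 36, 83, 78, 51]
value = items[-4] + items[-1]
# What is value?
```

items has length 6. Negative index -4 maps to positive index 6 + (-4) = 2. items[2] = 36.
items has length 6. Negative index -1 maps to positive index 6 + (-1) = 5. items[5] = 51.
Sum: 36 + 51 = 87.

87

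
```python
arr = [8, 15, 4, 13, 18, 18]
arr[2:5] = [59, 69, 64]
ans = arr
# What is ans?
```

arr starts as [8, 15, 4, 13, 18, 18] (length 6). The slice arr[2:5] covers indices [2, 3, 4] with values [4, 13, 18]. Replacing that slice with [59, 69, 64] (same length) produces [8, 15, 59, 69, 64, 18].

[8, 15, 59, 69, 64, 18]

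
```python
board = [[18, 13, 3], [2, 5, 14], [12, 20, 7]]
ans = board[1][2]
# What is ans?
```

board[1] = [2, 5, 14]. Taking column 2 of that row yields 14.

14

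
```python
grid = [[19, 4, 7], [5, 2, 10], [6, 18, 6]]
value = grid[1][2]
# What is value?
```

grid[1] = [5, 2, 10]. Taking column 2 of that row yields 10.

10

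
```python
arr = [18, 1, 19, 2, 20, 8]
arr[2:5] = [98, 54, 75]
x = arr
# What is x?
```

arr starts as [18, 1, 19, 2, 20, 8] (length 6). The slice arr[2:5] covers indices [2, 3, 4] with values [19, 2, 20]. Replacing that slice with [98, 54, 75] (same length) produces [18, 1, 98, 54, 75, 8].

[18, 1, 98, 54, 75, 8]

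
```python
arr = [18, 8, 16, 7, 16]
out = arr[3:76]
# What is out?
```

arr has length 5. The slice arr[3:76] selects indices [3, 4] (3->7, 4->16), giving [7, 16].

[7, 16]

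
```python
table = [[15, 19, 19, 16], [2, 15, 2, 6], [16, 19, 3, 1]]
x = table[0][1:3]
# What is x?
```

table[0] = [15, 19, 19, 16]. table[0] has length 4. The slice table[0][1:3] selects indices [1, 2] (1->19, 2->19), giving [19, 19].

[19, 19]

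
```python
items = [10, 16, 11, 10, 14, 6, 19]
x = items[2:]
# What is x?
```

items has length 7. The slice items[2:] selects indices [2, 3, 4, 5, 6] (2->11, 3->10, 4->14, 5->6, 6->19), giving [11, 10, 14, 6, 19].

[11, 10, 14, 6, 19]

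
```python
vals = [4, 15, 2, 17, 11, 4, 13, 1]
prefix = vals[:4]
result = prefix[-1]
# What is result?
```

vals has length 8. The slice vals[:4] selects indices [0, 1, 2, 3] (0->4, 1->15, 2->2, 3->17), giving [4, 15, 2, 17]. So prefix = [4, 15, 2, 17]. Then prefix[-1] = 17.

17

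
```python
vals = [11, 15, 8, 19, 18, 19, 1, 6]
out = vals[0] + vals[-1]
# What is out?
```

vals has length 8. vals[0] = 11.
vals has length 8. Negative index -1 maps to positive index 8 + (-1) = 7. vals[7] = 6.
Sum: 11 + 6 = 17.

17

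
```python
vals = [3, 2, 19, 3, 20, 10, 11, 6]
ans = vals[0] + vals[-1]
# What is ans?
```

vals has length 8. vals[0] = 3.
vals has length 8. Negative index -1 maps to positive index 8 + (-1) = 7. vals[7] = 6.
Sum: 3 + 6 = 9.

9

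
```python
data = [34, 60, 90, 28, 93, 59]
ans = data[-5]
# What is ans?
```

data has length 6. Negative index -5 maps to positive index 6 + (-5) = 1. data[1] = 60.

60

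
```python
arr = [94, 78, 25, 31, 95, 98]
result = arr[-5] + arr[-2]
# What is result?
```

arr has length 6. Negative index -5 maps to positive index 6 + (-5) = 1. arr[1] = 78.
arr has length 6. Negative index -2 maps to positive index 6 + (-2) = 4. arr[4] = 95.
Sum: 78 + 95 = 173.

173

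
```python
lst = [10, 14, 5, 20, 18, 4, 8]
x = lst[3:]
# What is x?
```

lst has length 7. The slice lst[3:] selects indices [3, 4, 5, 6] (3->20, 4->18, 5->4, 6->8), giving [20, 18, 4, 8].

[20, 18, 4, 8]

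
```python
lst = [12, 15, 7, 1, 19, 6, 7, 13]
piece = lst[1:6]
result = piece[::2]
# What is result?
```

lst has length 8. The slice lst[1:6] selects indices [1, 2, 3, 4, 5] (1->15, 2->7, 3->1, 4->19, 5->6), giving [15, 7, 1, 19, 6]. So piece = [15, 7, 1, 19, 6]. piece has length 5. The slice piece[::2] selects indices [0, 2, 4] (0->15, 2->1, 4->6), giving [15, 1, 6].

[15, 1, 6]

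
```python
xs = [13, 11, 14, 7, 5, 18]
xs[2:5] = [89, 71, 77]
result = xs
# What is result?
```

xs starts as [13, 11, 14, 7, 5, 18] (length 6). The slice xs[2:5] covers indices [2, 3, 4] with values [14, 7, 5]. Replacing that slice with [89, 71, 77] (same length) produces [13, 11, 89, 71, 77, 18].

[13, 11, 89, 71, 77, 18]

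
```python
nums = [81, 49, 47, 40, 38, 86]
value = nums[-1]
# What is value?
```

nums has length 6. Negative index -1 maps to positive index 6 + (-1) = 5. nums[5] = 86.

86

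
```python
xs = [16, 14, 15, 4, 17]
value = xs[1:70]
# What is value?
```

xs has length 5. The slice xs[1:70] selects indices [1, 2, 3, 4] (1->14, 2->15, 3->4, 4->17), giving [14, 15, 4, 17].

[14, 15, 4, 17]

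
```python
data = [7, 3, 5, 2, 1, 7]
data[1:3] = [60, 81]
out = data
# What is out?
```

data starts as [7, 3, 5, 2, 1, 7] (length 6). The slice data[1:3] covers indices [1, 2] with values [3, 5]. Replacing that slice with [60, 81] (same length) produces [7, 60, 81, 2, 1, 7].

[7, 60, 81, 2, 1, 7]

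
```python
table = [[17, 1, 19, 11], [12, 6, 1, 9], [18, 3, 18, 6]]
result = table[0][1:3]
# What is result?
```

table[0] = [17, 1, 19, 11]. table[0] has length 4. The slice table[0][1:3] selects indices [1, 2] (1->1, 2->19), giving [1, 19].

[1, 19]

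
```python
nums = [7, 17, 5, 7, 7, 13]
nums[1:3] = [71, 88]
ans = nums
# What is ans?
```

nums starts as [7, 17, 5, 7, 7, 13] (length 6). The slice nums[1:3] covers indices [1, 2] with values [17, 5]. Replacing that slice with [71, 88] (same length) produces [7, 71, 88, 7, 7, 13].

[7, 71, 88, 7, 7, 13]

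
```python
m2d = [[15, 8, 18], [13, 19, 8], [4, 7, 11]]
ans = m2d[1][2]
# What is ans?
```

m2d[1] = [13, 19, 8]. Taking column 2 of that row yields 8.

8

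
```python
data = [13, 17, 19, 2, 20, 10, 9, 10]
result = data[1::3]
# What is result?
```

data has length 8. The slice data[1::3] selects indices [1, 4, 7] (1->17, 4->20, 7->10), giving [17, 20, 10].

[17, 20, 10]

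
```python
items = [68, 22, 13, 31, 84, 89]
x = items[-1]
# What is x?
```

items has length 6. Negative index -1 maps to positive index 6 + (-1) = 5. items[5] = 89.

89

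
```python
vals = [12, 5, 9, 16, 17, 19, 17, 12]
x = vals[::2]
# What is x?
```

vals has length 8. The slice vals[::2] selects indices [0, 2, 4, 6] (0->12, 2->9, 4->17, 6->17), giving [12, 9, 17, 17].

[12, 9, 17, 17]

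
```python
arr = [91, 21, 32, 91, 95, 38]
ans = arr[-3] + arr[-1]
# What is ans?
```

arr has length 6. Negative index -3 maps to positive index 6 + (-3) = 3. arr[3] = 91.
arr has length 6. Negative index -1 maps to positive index 6 + (-1) = 5. arr[5] = 38.
Sum: 91 + 38 = 129.

129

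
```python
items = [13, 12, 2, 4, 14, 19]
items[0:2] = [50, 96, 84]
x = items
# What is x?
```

items starts as [13, 12, 2, 4, 14, 19] (length 6). The slice items[0:2] covers indices [0, 1] with values [13, 12]. Replacing that slice with [50, 96, 84] (different length) produces [50, 96, 84, 2, 4, 14, 19].

[50, 96, 84, 2, 4, 14, 19]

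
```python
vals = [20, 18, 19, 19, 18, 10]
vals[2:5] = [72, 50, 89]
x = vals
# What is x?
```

vals starts as [20, 18, 19, 19, 18, 10] (length 6). The slice vals[2:5] covers indices [2, 3, 4] with values [19, 19, 18]. Replacing that slice with [72, 50, 89] (same length) produces [20, 18, 72, 50, 89, 10].

[20, 18, 72, 50, 89, 10]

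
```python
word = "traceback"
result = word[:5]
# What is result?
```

word has length 9. The slice word[:5] selects indices [0, 1, 2, 3, 4] (0->'t', 1->'r', 2->'a', 3->'c', 4->'e'), giving 'trace'.

'trace'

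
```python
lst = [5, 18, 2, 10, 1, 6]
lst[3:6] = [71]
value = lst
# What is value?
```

lst starts as [5, 18, 2, 10, 1, 6] (length 6). The slice lst[3:6] covers indices [3, 4, 5] with values [10, 1, 6]. Replacing that slice with [71] (different length) produces [5, 18, 2, 71].

[5, 18, 2, 71]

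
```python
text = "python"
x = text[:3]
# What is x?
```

text has length 6. The slice text[:3] selects indices [0, 1, 2] (0->'p', 1->'y', 2->'t'), giving 'pyt'.

'pyt'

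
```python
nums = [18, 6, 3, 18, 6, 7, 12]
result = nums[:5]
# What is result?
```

nums has length 7. The slice nums[:5] selects indices [0, 1, 2, 3, 4] (0->18, 1->6, 2->3, 3->18, 4->6), giving [18, 6, 3, 18, 6].

[18, 6, 3, 18, 6]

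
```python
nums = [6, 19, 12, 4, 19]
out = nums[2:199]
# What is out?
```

nums has length 5. The slice nums[2:199] selects indices [2, 3, 4] (2->12, 3->4, 4->19), giving [12, 4, 19].

[12, 4, 19]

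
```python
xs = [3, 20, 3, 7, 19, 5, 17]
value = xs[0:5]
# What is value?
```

xs has length 7. The slice xs[0:5] selects indices [0, 1, 2, 3, 4] (0->3, 1->20, 2->3, 3->7, 4->19), giving [3, 20, 3, 7, 19].

[3, 20, 3, 7, 19]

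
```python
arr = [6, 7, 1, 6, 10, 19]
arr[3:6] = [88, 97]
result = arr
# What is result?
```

arr starts as [6, 7, 1, 6, 10, 19] (length 6). The slice arr[3:6] covers indices [3, 4, 5] with values [6, 10, 19]. Replacing that slice with [88, 97] (different length) produces [6, 7, 1, 88, 97].

[6, 7, 1, 88, 97]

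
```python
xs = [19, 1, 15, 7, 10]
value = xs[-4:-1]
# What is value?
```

xs has length 5. The slice xs[-4:-1] selects indices [1, 2, 3] (1->1, 2->15, 3->7), giving [1, 15, 7].

[1, 15, 7]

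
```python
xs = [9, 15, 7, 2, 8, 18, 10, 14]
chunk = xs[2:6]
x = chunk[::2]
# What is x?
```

xs has length 8. The slice xs[2:6] selects indices [2, 3, 4, 5] (2->7, 3->2, 4->8, 5->18), giving [7, 2, 8, 18]. So chunk = [7, 2, 8, 18]. chunk has length 4. The slice chunk[::2] selects indices [0, 2] (0->7, 2->8), giving [7, 8].

[7, 8]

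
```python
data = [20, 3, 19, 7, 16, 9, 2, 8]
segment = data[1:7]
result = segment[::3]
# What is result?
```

data has length 8. The slice data[1:7] selects indices [1, 2, 3, 4, 5, 6] (1->3, 2->19, 3->7, 4->16, 5->9, 6->2), giving [3, 19, 7, 16, 9, 2]. So segment = [3, 19, 7, 16, 9, 2]. segment has length 6. The slice segment[::3] selects indices [0, 3] (0->3, 3->16), giving [3, 16].

[3, 16]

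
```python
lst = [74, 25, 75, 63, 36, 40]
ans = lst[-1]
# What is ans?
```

lst has length 6. Negative index -1 maps to positive index 6 + (-1) = 5. lst[5] = 40.

40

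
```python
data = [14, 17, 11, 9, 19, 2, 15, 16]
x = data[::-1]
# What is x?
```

data has length 8. The slice data[::-1] selects indices [7, 6, 5, 4, 3, 2, 1, 0] (7->16, 6->15, 5->2, 4->19, 3->9, 2->11, 1->17, 0->14), giving [16, 15, 2, 19, 9, 11, 17, 14].

[16, 15, 2, 19, 9, 11, 17, 14]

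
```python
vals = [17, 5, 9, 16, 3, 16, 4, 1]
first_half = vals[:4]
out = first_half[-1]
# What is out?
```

vals has length 8. The slice vals[:4] selects indices [0, 1, 2, 3] (0->17, 1->5, 2->9, 3->16), giving [17, 5, 9, 16]. So first_half = [17, 5, 9, 16]. Then first_half[-1] = 16.

16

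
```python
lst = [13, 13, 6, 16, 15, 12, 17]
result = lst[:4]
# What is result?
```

lst has length 7. The slice lst[:4] selects indices [0, 1, 2, 3] (0->13, 1->13, 2->6, 3->16), giving [13, 13, 6, 16].

[13, 13, 6, 16]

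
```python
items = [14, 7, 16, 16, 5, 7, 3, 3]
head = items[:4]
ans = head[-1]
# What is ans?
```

items has length 8. The slice items[:4] selects indices [0, 1, 2, 3] (0->14, 1->7, 2->16, 3->16), giving [14, 7, 16, 16]. So head = [14, 7, 16, 16]. Then head[-1] = 16.

16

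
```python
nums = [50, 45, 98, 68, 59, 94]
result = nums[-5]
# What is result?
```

nums has length 6. Negative index -5 maps to positive index 6 + (-5) = 1. nums[1] = 45.

45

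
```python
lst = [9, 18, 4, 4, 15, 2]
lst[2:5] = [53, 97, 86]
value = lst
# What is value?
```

lst starts as [9, 18, 4, 4, 15, 2] (length 6). The slice lst[2:5] covers indices [2, 3, 4] with values [4, 4, 15]. Replacing that slice with [53, 97, 86] (same length) produces [9, 18, 53, 97, 86, 2].

[9, 18, 53, 97, 86, 2]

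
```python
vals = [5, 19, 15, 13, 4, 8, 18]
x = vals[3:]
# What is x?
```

vals has length 7. The slice vals[3:] selects indices [3, 4, 5, 6] (3->13, 4->4, 5->8, 6->18), giving [13, 4, 8, 18].

[13, 4, 8, 18]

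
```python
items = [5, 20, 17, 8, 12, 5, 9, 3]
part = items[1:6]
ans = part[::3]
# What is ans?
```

items has length 8. The slice items[1:6] selects indices [1, 2, 3, 4, 5] (1->20, 2->17, 3->8, 4->12, 5->5), giving [20, 17, 8, 12, 5]. So part = [20, 17, 8, 12, 5]. part has length 5. The slice part[::3] selects indices [0, 3] (0->20, 3->12), giving [20, 12].

[20, 12]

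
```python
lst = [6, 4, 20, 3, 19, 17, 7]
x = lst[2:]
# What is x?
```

lst has length 7. The slice lst[2:] selects indices [2, 3, 4, 5, 6] (2->20, 3->3, 4->19, 5->17, 6->7), giving [20, 3, 19, 17, 7].

[20, 3, 19, 17, 7]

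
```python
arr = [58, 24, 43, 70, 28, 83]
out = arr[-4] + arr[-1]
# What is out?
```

arr has length 6. Negative index -4 maps to positive index 6 + (-4) = 2. arr[2] = 43.
arr has length 6. Negative index -1 maps to positive index 6 + (-1) = 5. arr[5] = 83.
Sum: 43 + 83 = 126.

126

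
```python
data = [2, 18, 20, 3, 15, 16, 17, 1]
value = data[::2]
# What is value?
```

data has length 8. The slice data[::2] selects indices [0, 2, 4, 6] (0->2, 2->20, 4->15, 6->17), giving [2, 20, 15, 17].

[2, 20, 15, 17]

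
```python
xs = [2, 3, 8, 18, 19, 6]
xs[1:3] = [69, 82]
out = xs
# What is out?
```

xs starts as [2, 3, 8, 18, 19, 6] (length 6). The slice xs[1:3] covers indices [1, 2] with values [3, 8]. Replacing that slice with [69, 82] (same length) produces [2, 69, 82, 18, 19, 6].

[2, 69, 82, 18, 19, 6]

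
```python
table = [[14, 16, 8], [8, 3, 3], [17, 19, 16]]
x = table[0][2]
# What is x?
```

table[0] = [14, 16, 8]. Taking column 2 of that row yields 8.

8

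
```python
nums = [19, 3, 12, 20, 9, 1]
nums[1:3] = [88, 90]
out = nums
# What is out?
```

nums starts as [19, 3, 12, 20, 9, 1] (length 6). The slice nums[1:3] covers indices [1, 2] with values [3, 12]. Replacing that slice with [88, 90] (same length) produces [19, 88, 90, 20, 9, 1].

[19, 88, 90, 20, 9, 1]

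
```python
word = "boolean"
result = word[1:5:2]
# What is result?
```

word has length 7. The slice word[1:5:2] selects indices [1, 3] (1->'o', 3->'l'), giving 'ol'.

'ol'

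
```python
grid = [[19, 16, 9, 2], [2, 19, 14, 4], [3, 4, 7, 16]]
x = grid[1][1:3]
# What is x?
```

grid[1] = [2, 19, 14, 4]. grid[1] has length 4. The slice grid[1][1:3] selects indices [1, 2] (1->19, 2->14), giving [19, 14].

[19, 14]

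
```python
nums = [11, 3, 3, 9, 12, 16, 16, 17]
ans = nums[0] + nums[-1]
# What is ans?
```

nums has length 8. nums[0] = 11.
nums has length 8. Negative index -1 maps to positive index 8 + (-1) = 7. nums[7] = 17.
Sum: 11 + 17 = 28.

28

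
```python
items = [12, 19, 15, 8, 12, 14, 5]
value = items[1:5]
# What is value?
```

items has length 7. The slice items[1:5] selects indices [1, 2, 3, 4] (1->19, 2->15, 3->8, 4->12), giving [19, 15, 8, 12].

[19, 15, 8, 12]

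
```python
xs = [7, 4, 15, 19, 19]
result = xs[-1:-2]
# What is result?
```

xs has length 5. The slice xs[-1:-2] resolves to an empty index range, so the result is [].

[]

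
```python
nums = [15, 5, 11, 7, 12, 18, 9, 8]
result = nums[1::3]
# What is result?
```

nums has length 8. The slice nums[1::3] selects indices [1, 4, 7] (1->5, 4->12, 7->8), giving [5, 12, 8].

[5, 12, 8]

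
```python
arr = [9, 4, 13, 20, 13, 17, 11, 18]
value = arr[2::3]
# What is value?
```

arr has length 8. The slice arr[2::3] selects indices [2, 5] (2->13, 5->17), giving [13, 17].

[13, 17]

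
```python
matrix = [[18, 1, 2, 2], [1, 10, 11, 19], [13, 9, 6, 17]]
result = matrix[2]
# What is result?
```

matrix has 3 rows. Row 2 is [13, 9, 6, 17].

[13, 9, 6, 17]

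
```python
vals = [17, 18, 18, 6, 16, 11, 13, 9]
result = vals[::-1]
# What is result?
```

vals has length 8. The slice vals[::-1] selects indices [7, 6, 5, 4, 3, 2, 1, 0] (7->9, 6->13, 5->11, 4->16, 3->6, 2->18, 1->18, 0->17), giving [9, 13, 11, 16, 6, 18, 18, 17].

[9, 13, 11, 16, 6, 18, 18, 17]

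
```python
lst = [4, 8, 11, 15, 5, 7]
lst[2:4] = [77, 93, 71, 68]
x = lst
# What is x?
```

lst starts as [4, 8, 11, 15, 5, 7] (length 6). The slice lst[2:4] covers indices [2, 3] with values [11, 15]. Replacing that slice with [77, 93, 71, 68] (different length) produces [4, 8, 77, 93, 71, 68, 5, 7].

[4, 8, 77, 93, 71, 68, 5, 7]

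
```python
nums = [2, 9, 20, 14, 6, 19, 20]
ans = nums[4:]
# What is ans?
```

nums has length 7. The slice nums[4:] selects indices [4, 5, 6] (4->6, 5->19, 6->20), giving [6, 19, 20].

[6, 19, 20]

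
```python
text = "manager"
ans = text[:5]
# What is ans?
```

text has length 7. The slice text[:5] selects indices [0, 1, 2, 3, 4] (0->'m', 1->'a', 2->'n', 3->'a', 4->'g'), giving 'manag'.

'manag'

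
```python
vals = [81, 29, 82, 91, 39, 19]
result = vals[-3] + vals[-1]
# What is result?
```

vals has length 6. Negative index -3 maps to positive index 6 + (-3) = 3. vals[3] = 91.
vals has length 6. Negative index -1 maps to positive index 6 + (-1) = 5. vals[5] = 19.
Sum: 91 + 19 = 110.

110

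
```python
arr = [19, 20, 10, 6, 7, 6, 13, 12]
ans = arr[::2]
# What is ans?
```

arr has length 8. The slice arr[::2] selects indices [0, 2, 4, 6] (0->19, 2->10, 4->7, 6->13), giving [19, 10, 7, 13].

[19, 10, 7, 13]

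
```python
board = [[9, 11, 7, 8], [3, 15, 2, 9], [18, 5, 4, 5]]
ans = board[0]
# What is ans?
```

board has 3 rows. Row 0 is [9, 11, 7, 8].

[9, 11, 7, 8]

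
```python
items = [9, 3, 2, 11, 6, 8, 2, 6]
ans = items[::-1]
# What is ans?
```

items has length 8. The slice items[::-1] selects indices [7, 6, 5, 4, 3, 2, 1, 0] (7->6, 6->2, 5->8, 4->6, 3->11, 2->2, 1->3, 0->9), giving [6, 2, 8, 6, 11, 2, 3, 9].

[6, 2, 8, 6, 11, 2, 3, 9]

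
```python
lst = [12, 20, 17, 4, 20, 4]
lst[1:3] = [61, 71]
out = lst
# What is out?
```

lst starts as [12, 20, 17, 4, 20, 4] (length 6). The slice lst[1:3] covers indices [1, 2] with values [20, 17]. Replacing that slice with [61, 71] (same length) produces [12, 61, 71, 4, 20, 4].

[12, 61, 71, 4, 20, 4]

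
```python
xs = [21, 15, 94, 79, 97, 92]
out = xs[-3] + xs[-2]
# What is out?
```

xs has length 6. Negative index -3 maps to positive index 6 + (-3) = 3. xs[3] = 79.
xs has length 6. Negative index -2 maps to positive index 6 + (-2) = 4. xs[4] = 97.
Sum: 79 + 97 = 176.

176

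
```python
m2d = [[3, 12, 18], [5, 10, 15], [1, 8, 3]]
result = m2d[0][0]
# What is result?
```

m2d[0] = [3, 12, 18]. Taking column 0 of that row yields 3.

3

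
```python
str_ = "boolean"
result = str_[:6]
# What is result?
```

str_ has length 7. The slice str_[:6] selects indices [0, 1, 2, 3, 4, 5] (0->'b', 1->'o', 2->'o', 3->'l', 4->'e', 5->'a'), giving 'boolea'.

'boolea'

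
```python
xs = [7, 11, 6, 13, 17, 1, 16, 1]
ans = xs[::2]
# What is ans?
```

xs has length 8. The slice xs[::2] selects indices [0, 2, 4, 6] (0->7, 2->6, 4->17, 6->16), giving [7, 6, 17, 16].

[7, 6, 17, 16]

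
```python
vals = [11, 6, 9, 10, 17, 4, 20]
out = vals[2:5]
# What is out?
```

vals has length 7. The slice vals[2:5] selects indices [2, 3, 4] (2->9, 3->10, 4->17), giving [9, 10, 17].

[9, 10, 17]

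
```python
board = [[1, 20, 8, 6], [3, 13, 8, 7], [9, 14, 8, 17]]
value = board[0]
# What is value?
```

board has 3 rows. Row 0 is [1, 20, 8, 6].

[1, 20, 8, 6]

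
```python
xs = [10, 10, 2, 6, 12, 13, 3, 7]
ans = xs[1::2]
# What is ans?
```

xs has length 8. The slice xs[1::2] selects indices [1, 3, 5, 7] (1->10, 3->6, 5->13, 7->7), giving [10, 6, 13, 7].

[10, 6, 13, 7]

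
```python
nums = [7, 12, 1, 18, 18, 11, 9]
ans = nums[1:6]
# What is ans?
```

nums has length 7. The slice nums[1:6] selects indices [1, 2, 3, 4, 5] (1->12, 2->1, 3->18, 4->18, 5->11), giving [12, 1, 18, 18, 11].

[12, 1, 18, 18, 11]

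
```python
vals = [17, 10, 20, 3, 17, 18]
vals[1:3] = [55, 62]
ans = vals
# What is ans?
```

vals starts as [17, 10, 20, 3, 17, 18] (length 6). The slice vals[1:3] covers indices [1, 2] with values [10, 20]. Replacing that slice with [55, 62] (same length) produces [17, 55, 62, 3, 17, 18].

[17, 55, 62, 3, 17, 18]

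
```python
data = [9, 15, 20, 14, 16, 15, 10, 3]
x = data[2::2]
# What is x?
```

data has length 8. The slice data[2::2] selects indices [2, 4, 6] (2->20, 4->16, 6->10), giving [20, 16, 10].

[20, 16, 10]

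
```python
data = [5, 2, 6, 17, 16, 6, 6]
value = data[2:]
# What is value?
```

data has length 7. The slice data[2:] selects indices [2, 3, 4, 5, 6] (2->6, 3->17, 4->16, 5->6, 6->6), giving [6, 17, 16, 6, 6].

[6, 17, 16, 6, 6]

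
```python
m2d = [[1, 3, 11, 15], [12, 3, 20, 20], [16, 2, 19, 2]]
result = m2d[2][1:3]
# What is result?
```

m2d[2] = [16, 2, 19, 2]. m2d[2] has length 4. The slice m2d[2][1:3] selects indices [1, 2] (1->2, 2->19), giving [2, 19].

[2, 19]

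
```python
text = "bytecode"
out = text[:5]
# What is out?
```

text has length 8. The slice text[:5] selects indices [0, 1, 2, 3, 4] (0->'b', 1->'y', 2->'t', 3->'e', 4->'c'), giving 'bytec'.

'bytec'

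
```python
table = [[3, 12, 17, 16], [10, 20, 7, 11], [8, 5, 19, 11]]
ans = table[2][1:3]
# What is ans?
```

table[2] = [8, 5, 19, 11]. table[2] has length 4. The slice table[2][1:3] selects indices [1, 2] (1->5, 2->19), giving [5, 19].

[5, 19]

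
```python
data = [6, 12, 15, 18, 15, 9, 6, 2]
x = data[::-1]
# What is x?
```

data has length 8. The slice data[::-1] selects indices [7, 6, 5, 4, 3, 2, 1, 0] (7->2, 6->6, 5->9, 4->15, 3->18, 2->15, 1->12, 0->6), giving [2, 6, 9, 15, 18, 15, 12, 6].

[2, 6, 9, 15, 18, 15, 12, 6]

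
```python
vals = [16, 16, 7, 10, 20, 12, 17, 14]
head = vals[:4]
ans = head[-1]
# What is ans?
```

vals has length 8. The slice vals[:4] selects indices [0, 1, 2, 3] (0->16, 1->16, 2->7, 3->10), giving [16, 16, 7, 10]. So head = [16, 16, 7, 10]. Then head[-1] = 10.

10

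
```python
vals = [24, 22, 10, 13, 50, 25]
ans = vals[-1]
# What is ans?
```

vals has length 6. Negative index -1 maps to positive index 6 + (-1) = 5. vals[5] = 25.

25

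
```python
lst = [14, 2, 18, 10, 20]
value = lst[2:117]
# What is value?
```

lst has length 5. The slice lst[2:117] selects indices [2, 3, 4] (2->18, 3->10, 4->20), giving [18, 10, 20].

[18, 10, 20]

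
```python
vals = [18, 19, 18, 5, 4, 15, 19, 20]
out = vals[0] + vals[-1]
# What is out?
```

vals has length 8. vals[0] = 18.
vals has length 8. Negative index -1 maps to positive index 8 + (-1) = 7. vals[7] = 20.
Sum: 18 + 20 = 38.

38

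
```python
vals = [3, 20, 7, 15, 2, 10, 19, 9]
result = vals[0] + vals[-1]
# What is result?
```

vals has length 8. vals[0] = 3.
vals has length 8. Negative index -1 maps to positive index 8 + (-1) = 7. vals[7] = 9.
Sum: 3 + 9 = 12.

12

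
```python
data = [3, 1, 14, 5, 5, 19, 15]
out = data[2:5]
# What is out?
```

data has length 7. The slice data[2:5] selects indices [2, 3, 4] (2->14, 3->5, 4->5), giving [14, 5, 5].

[14, 5, 5]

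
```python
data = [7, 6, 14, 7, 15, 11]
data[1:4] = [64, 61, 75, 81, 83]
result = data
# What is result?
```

data starts as [7, 6, 14, 7, 15, 11] (length 6). The slice data[1:4] covers indices [1, 2, 3] with values [6, 14, 7]. Replacing that slice with [64, 61, 75, 81, 83] (different length) produces [7, 64, 61, 75, 81, 83, 15, 11].

[7, 64, 61, 75, 81, 83, 15, 11]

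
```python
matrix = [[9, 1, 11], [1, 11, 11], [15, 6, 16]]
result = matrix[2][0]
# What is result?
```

matrix[2] = [15, 6, 16]. Taking column 0 of that row yields 15.

15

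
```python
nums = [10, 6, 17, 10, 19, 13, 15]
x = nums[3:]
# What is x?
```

nums has length 7. The slice nums[3:] selects indices [3, 4, 5, 6] (3->10, 4->19, 5->13, 6->15), giving [10, 19, 13, 15].

[10, 19, 13, 15]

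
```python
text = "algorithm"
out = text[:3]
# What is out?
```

text has length 9. The slice text[:3] selects indices [0, 1, 2] (0->'a', 1->'l', 2->'g'), giving 'alg'.

'alg'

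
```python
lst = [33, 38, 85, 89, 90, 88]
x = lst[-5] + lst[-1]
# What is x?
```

lst has length 6. Negative index -5 maps to positive index 6 + (-5) = 1. lst[1] = 38.
lst has length 6. Negative index -1 maps to positive index 6 + (-1) = 5. lst[5] = 88.
Sum: 38 + 88 = 126.

126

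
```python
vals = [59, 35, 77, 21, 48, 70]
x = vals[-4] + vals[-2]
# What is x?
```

vals has length 6. Negative index -4 maps to positive index 6 + (-4) = 2. vals[2] = 77.
vals has length 6. Negative index -2 maps to positive index 6 + (-2) = 4. vals[4] = 48.
Sum: 77 + 48 = 125.

125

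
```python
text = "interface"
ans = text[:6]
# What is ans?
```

text has length 9. The slice text[:6] selects indices [0, 1, 2, 3, 4, 5] (0->'i', 1->'n', 2->'t', 3->'e', 4->'r', 5->'f'), giving 'interf'.

'interf'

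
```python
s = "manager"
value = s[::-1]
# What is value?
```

s has length 7. The slice s[::-1] selects indices [6, 5, 4, 3, 2, 1, 0] (6->'r', 5->'e', 4->'g', 3->'a', 2->'n', 1->'a', 0->'m'), giving 'reganam'.

'reganam'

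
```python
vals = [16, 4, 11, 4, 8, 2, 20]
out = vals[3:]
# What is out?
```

vals has length 7. The slice vals[3:] selects indices [3, 4, 5, 6] (3->4, 4->8, 5->2, 6->20), giving [4, 8, 2, 20].

[4, 8, 2, 20]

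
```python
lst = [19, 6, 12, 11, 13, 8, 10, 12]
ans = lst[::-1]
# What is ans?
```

lst has length 8. The slice lst[::-1] selects indices [7, 6, 5, 4, 3, 2, 1, 0] (7->12, 6->10, 5->8, 4->13, 3->11, 2->12, 1->6, 0->19), giving [12, 10, 8, 13, 11, 12, 6, 19].

[12, 10, 8, 13, 11, 12, 6, 19]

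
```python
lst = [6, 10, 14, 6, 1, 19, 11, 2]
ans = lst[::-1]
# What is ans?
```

lst has length 8. The slice lst[::-1] selects indices [7, 6, 5, 4, 3, 2, 1, 0] (7->2, 6->11, 5->19, 4->1, 3->6, 2->14, 1->10, 0->6), giving [2, 11, 19, 1, 6, 14, 10, 6].

[2, 11, 19, 1, 6, 14, 10, 6]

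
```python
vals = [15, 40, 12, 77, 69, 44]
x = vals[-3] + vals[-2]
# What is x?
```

vals has length 6. Negative index -3 maps to positive index 6 + (-3) = 3. vals[3] = 77.
vals has length 6. Negative index -2 maps to positive index 6 + (-2) = 4. vals[4] = 69.
Sum: 77 + 69 = 146.

146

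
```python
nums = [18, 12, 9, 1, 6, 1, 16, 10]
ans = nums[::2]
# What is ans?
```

nums has length 8. The slice nums[::2] selects indices [0, 2, 4, 6] (0->18, 2->9, 4->6, 6->16), giving [18, 9, 6, 16].

[18, 9, 6, 16]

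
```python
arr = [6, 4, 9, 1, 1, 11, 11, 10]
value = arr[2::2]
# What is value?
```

arr has length 8. The slice arr[2::2] selects indices [2, 4, 6] (2->9, 4->1, 6->11), giving [9, 1, 11].

[9, 1, 11]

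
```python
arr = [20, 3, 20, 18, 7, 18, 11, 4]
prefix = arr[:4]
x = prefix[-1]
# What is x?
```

arr has length 8. The slice arr[:4] selects indices [0, 1, 2, 3] (0->20, 1->3, 2->20, 3->18), giving [20, 3, 20, 18]. So prefix = [20, 3, 20, 18]. Then prefix[-1] = 18.

18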